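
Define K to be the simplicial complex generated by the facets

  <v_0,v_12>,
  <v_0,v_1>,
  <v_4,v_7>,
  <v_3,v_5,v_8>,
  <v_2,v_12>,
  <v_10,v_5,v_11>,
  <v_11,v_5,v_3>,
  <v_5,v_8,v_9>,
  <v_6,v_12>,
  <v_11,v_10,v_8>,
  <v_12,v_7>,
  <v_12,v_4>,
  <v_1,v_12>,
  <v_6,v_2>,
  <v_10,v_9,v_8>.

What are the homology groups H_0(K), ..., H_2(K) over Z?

H_0 ≅ Z^2,  H_1 ≅ Z^4,  H_2 = 0.

K has 13 vertices, 21 edges, 6 triangles.
rank ∂_0 = 0, rank ∂_1 = 11 ⇒ b_0 = 13 − 0 − 11 = 2; all invariant factors of ∂_1 are 1 so no torsion. So H_0 = Z^2.
rank ∂_1 = 11, rank ∂_2 = 6 ⇒ b_1 = 21 − 11 − 6 = 4; all invariant factors of ∂_2 are 1 so no torsion. So H_1 = Z^4.
rank ∂_2 = 6, rank ∂_3 = 0 ⇒ b_2 = 6 − 6 − 0 = 0. So H_2 = 0.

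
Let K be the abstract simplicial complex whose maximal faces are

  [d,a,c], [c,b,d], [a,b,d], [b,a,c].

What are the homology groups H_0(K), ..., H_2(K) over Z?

H_0 = Z,  H_1 = 0,  H_2 = Z.

Order the vertices as a < b < c < d. Listing each simplex with vertices in this order, K has dimension 2 with simplices:

  0-simplices (4): a, b, c, d
  1-simplices (6): ab, ac, ad, bc, bd, cd
  2-simplices (4): abc, abd, acd, bcd

Hence C_0 ≅ Z^4, C_1 ≅ Z^6, C_2 ≅ Z^4.

Boundary ∂_1: C_1 → C_0 maps an edge to its endpoints' difference, ∂[p,q] = q − p. For instance
  ∂ab = b − a.
As a 4×6 matrix over Z this has rank 3, with invariant factors (1,1,1).

∂_2: C_2 → C_1 sends each 2-simplex [p,q,r] to [q,r] − [p,r] + [p,q]. For instance
  ∂abc = bc − ac + ab,
  ∂abd = bd − ad + ab.
As a 6×4 matrix over Z this has rank 3, with invariant factors (1,1,1).

Computing H_k = (kernel of ∂_k) / (image of ∂_{k+1}):

  H_0: rank C_0 − rank ∂_1 = 4 − 3 = 1, and the invariant factors of ∂_1 are all 1, so H_0 = Z.
  H_1: rank ker ∂_1 − rank ∂_2 = (6 − 3) − 3 = 0, and the invariant factors of ∂_2 are all 1, so H_1 = 0.
  H_2: rank ker ∂_2 − rank ∂_3 = (4 − 3) − 0 = 1, and there is no ∂_3, so H_2 = Z.

As a check, the Euler characteristic is 4 − 6 + 4 = 2, which agrees with 1 − 0 + 1 = 2.
(K is a triangulation of the 2-sphere S^2.)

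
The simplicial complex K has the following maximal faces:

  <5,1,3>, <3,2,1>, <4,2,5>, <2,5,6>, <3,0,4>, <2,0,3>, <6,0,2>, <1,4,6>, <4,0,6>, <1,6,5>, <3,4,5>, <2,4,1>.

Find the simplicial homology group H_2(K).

Order the vertices as 0 < 1 < 2 < 3 < 4 < 5 < 6. Listing each simplex with vertices in this order, K has dimension 2 with simplices:

  0-simplices (7): [0], [1], [2], [3], [4], [5], [6]
  1-simplices (18): [0,2], [0,3], [0,4], [0,6], [1,2], [1,3], [1,4], [1,5], [1,6], [2,3], [2,4], [2,5], [2,6], [3,4], [3,5], [4,5], [4,6], [5,6]
  2-simplices (12): [0,2,3], [0,2,6], [0,3,4], [0,4,6], [1,2,3], [1,2,4], [1,3,5], [1,4,6], [1,5,6], [2,4,5], [2,5,6], [3,4,5]

giving chain groups C_0 ≅ Z^7, C_1 ≅ Z^18, C_2 ≅ Z^12.

∂_1: C_1 → C_0 is given by ∂[p,q] = [q] − [p].
As a 7×18 matrix over Z this has rank 6, with invariant factors (1,1,1,1,1,1).

The boundary map ∂_2: C_2 → C_1 maps a triangle to the signed sum of its edges. For instance
  ∂[0,2,6] = [2,6] − [0,6] + [0,2],
  ∂[0,3,4] = [3,4] − [0,4] + [0,3].
This gives a 18×12 integer matrix of rank 12; reducing to Smith normal form yields diagonal entries (1,1,1,1,1,1,1,1,1,1,1,2).

Computing H_k = (kernel of ∂_k) / (image of ∂_{k+1}):

  H_2: rank ker ∂_2 − rank ∂_3 = (12 − 12) − 0 = 0, and there is no ∂_3, so H_2 = 0.

H_2 = 0.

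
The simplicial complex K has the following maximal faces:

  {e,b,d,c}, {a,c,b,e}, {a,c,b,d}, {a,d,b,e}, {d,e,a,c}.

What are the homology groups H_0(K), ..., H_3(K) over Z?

Fix the vertex order a < b < c < d < e and write every simplex with vertices in increasing order. Then dim K = 3 and the simplices of K are:

  0-simplices (5): a, b, c, d, e
  1-simplices (10): ab, ac, ad, ae, bc, bd, be, cd, ce, de
  2-simplices (10): abc, abd, abe, acd, ace, ade, bcd, bce, bde, cde
  3-simplices (5): abcd, abce, abde, acde, bcde

so the chain groups are C_0 ≅ Z^5, C_1 ≅ Z^10, C_2 ≅ Z^10, C_3 ≅ Z^5.

The boundary map ∂_1: C_1 → C_0 is given by ∂[p,q] = [q] − [p]. For instance
  ∂bd = d − b.
The 5×10 boundary matrix has rank 4 and Smith normal form diag(1,1,1,1).

∂_2: C_2 → C_1 acts by ∂[p,q,r] = [q,r] − [p,r] + [p,q]. For instance
  ∂abc = bc − ac + ab,
  ∂ade = de − ae + ad.
The 10×10 boundary matrix has rank 6 and Smith normal form diag(1,1,1,1,1,1).

The boundary map ∂_3: C_3 → C_2 sends each 3-simplex σ to the alternating sum Σ_i (−1)^i (σ with its i-th vertex removed). For instance
  ∂acde = cde − ade + ace − acd,
  ∂abcd = bcd − acd + abd − abc.
This gives a 10×5 integer matrix of rank 4; reducing to Smith normal form yields diagonal entries (1,1,1,1).

Computing H_k = (kernel of ∂_k) / (image of ∂_{k+1}):

  H_0: rank C_0 − rank ∂_1 = 5 − 4 = 1, and the invariant factors of ∂_1 are all 1, so H_0 = Z.
  H_1: rank ker ∂_1 − rank ∂_2 = (10 − 4) − 6 = 0, and the invariant factors of ∂_2 are all 1, so H_1 = 0.
  H_2: rank ker ∂_2 − rank ∂_3 = (10 − 6) − 4 = 0, and the invariant factors of ∂_3 are all 1, so H_2 = 0.
  H_3: rank ker ∂_3 − rank ∂_4 = (5 − 4) − 0 = 1, and there is no ∂_4, so H_3 = Z.

(K is a triangulation of the 3-sphere S^3.)

H_0 ≅ Z,  H_1 = 0,  H_2 = 0,  H_3 ≅ Z.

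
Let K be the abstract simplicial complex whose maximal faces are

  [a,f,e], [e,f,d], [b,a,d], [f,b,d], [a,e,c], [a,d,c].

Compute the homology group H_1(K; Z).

H_1 ≅ Z.

K has 6 vertices, 12 edges, 6 triangles.
rank ∂_1 = 5, rank ∂_2 = 6 ⇒ b_1 = 12 − 5 − 6 = 1; all invariant factors of ∂_2 are 1 so no torsion. So H_1 ≅ Z.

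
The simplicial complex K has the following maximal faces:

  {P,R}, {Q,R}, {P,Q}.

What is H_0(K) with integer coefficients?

H_0 ≅ Z.

We work with the vertex ordering P < Q < R. The simplices of K, each written with vertices in increasing order, are:

  0-simplices (3): P, Q, R
  1-simplices (3): PQ, PR, QR

giving chain groups C_0 ≅ Z^3, C_1 ≅ Z^3.

∂_1: C_1 → C_0 maps an edge to its endpoints' difference, ∂[p,q] = q − p. For instance
  ∂QR = R − Q.
The resulting 3×3 matrix has rank 2, and its Smith normal form has invariant factors (1,1).

Reading off H_k = ker ∂_k / im ∂_{k+1}:

  H_0: rank C_0 − rank ∂_1 = 3 − 2 = 1, and the invariant factors of ∂_1 are all 1, so H_0 ≅ Z.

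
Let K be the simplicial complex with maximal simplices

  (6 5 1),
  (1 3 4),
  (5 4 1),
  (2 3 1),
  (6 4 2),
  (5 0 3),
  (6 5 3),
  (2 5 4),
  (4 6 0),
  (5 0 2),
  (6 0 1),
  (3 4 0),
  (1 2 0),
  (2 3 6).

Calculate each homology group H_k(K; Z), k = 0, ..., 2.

Take the total order 0 < 1 < 2 < 3 < 4 < 5 < 6 on the vertex set. Then K (dimension 2) consists of the simplices:

  0-simplices (7): [0], [1], [2], [3], [4], [5], [6]
  1-simplices (21): [0,1], [0,2], [0,3], [0,4], [0,5], [0,6], [1,2], [1,3], [1,4], [1,5], [1,6], [2,3], [2,4], [2,5], [2,6], [3,4], [3,5], [3,6], [4,5], [4,6], [5,6]
  2-simplices (14): [0,1,2], [0,1,6], [0,2,5], [0,3,4], [0,3,5], [0,4,6], [1,2,3], [1,3,4], [1,4,5], [1,5,6], [2,3,6], [2,4,5], [2,4,6], [3,5,6]

so the chain groups are C_0 ≅ Z^7, C_1 ≅ Z^21, C_2 ≅ Z^14.

The boundary map ∂_1: C_1 → C_0 maps an edge to its endpoints' difference, ∂[p,q] = q − p.
The resulting 7×21 matrix has rank 6, and its Smith normal form has invariant factors (1,1,1,1,1,1).

Boundary ∂_2: C_2 → C_1 sends each 2-simplex [p,q,r] to [q,r] − [p,r] + [p,q]. For instance
  ∂[1,5,6] = [5,6] − [1,6] + [1,5],
  ∂[0,3,4] = [3,4] − [0,4] + [0,3].
As a 21×14 matrix over Z this has rank 13, with invariant factors (1,1,1,1,1,1,1,1,1,1,1,1,1).

Computing H_k = (kernel of ∂_k) / (image of ∂_{k+1}):

  H_0: rank C_0 − rank ∂_1 = 7 − 6 = 1, and the invariant factors of ∂_1 are all 1, so H_0 = Z.
  H_1: rank ker ∂_1 − rank ∂_2 = (21 − 6) − 13 = 2, and the invariant factors of ∂_2 are all 1, so H_1 = Z^2.
  H_2: rank ker ∂_2 − rank ∂_3 = (14 − 13) − 0 = 1, and there is no ∂_3, so H_2 = Z.

As a check, the Euler characteristic is 7 − 21 + 14 = 0, which agrees with 1 − 2 + 1 = 0.
(K is a triangulation of the torus T^2.)

H_0 ≅ Z,  H_1 ≅ Z^2,  H_2 ≅ Z.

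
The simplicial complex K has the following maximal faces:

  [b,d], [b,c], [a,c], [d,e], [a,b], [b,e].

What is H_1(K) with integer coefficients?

Take the total order a < b < c < d < e on the vertex set. Then K (dimension 1) consists of the simplices:

  0-simplices (5): a, b, c, d, e
  1-simplices (6): ab, ac, bc, bd, be, de

giving chain groups C_0 ≅ Z^5, C_1 ≅ Z^6.

∂_1: C_1 → C_0 is given by ∂[p,q] = [q] − [p]. For instance
  ∂bd = d − b.
The resulting 5×6 matrix has rank 4, and its Smith normal form has invariant factors (1,1,1,1).

Reading off H_k = ker ∂_k / im ∂_{k+1}:

  H_1: rank ker ∂_1 − rank ∂_2 = (6 − 4) − 0 = 2, and there is no ∂_2, so H_1 = Z^2.

(K is a triangulation of a wedge of 2 circles.)

H_1 = Z^2.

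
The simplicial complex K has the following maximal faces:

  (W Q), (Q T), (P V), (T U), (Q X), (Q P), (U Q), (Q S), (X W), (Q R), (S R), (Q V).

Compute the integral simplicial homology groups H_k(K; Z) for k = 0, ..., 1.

Take the total order P < Q < R < S < T < U < V < W < X on the vertex set. Then K (dimension 1) consists of the simplices:

  0-simplices (9): P, Q, R, S, T, U, V, W, X
  1-simplices (12): PQ, PV, QR, QS, QT, QU, QV, QW, QX, RS, TU, WX

so the chain groups are C_0 ≅ Z^9, C_1 ≅ Z^12.

The boundary map ∂_1: C_1 → C_0 sends each edge [p,q] (with p < q) to q − p.
The 9×12 boundary matrix has rank 8 and Smith normal form diag(1,1,1,1,1,1,1,1).

Computing H_k = (kernel of ∂_k) / (image of ∂_{k+1}):

  H_0: rank C_0 − rank ∂_1 = 9 − 8 = 1, and the invariant factors of ∂_1 are all 1, so H_0 = Z.
  H_1: rank ker ∂_1 − rank ∂_2 = (12 − 8) − 0 = 4, and there is no ∂_2, so H_1 = Z^4.

As a check, the Euler characteristic is 9 − 12 = -3, which agrees with 1 − 4 = -3.

H_0 ≅ Z,  H_1 ≅ Z^4.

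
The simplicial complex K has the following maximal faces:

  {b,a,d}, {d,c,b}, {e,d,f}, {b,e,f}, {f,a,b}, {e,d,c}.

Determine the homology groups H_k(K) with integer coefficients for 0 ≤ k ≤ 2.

H_0 = Z,  H_1 = Z,  H_2 = 0.

K has 6 vertices, 12 edges, 6 triangles.
rank ∂_0 = 0, rank ∂_1 = 5 ⇒ b_0 = 6 − 0 − 5 = 1; all invariant factors of ∂_1 are 1 so no torsion. So H_0 = Z.
rank ∂_1 = 5, rank ∂_2 = 6 ⇒ b_1 = 12 − 5 − 6 = 1; all invariant factors of ∂_2 are 1 so no torsion. So H_1 = Z.
rank ∂_2 = 6, rank ∂_3 = 0 ⇒ b_2 = 6 − 6 − 0 = 0. So H_2 = 0.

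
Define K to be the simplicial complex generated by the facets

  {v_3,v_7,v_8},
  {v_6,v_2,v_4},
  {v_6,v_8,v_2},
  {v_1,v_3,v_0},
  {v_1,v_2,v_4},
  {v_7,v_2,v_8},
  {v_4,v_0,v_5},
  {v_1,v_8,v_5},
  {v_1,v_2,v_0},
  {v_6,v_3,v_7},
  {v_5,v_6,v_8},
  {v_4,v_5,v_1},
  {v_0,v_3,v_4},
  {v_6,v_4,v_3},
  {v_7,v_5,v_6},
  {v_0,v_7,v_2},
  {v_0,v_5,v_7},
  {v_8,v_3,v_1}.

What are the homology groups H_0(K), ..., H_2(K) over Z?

We work with the vertex ordering v_0 < v_1 < v_2 < v_3 < v_4 < v_5 < v_6 < v_7 < v_8. The simplices of K, each written with vertices in increasing order, are:

  0-simplices (9): [v_0], [v_1], [v_2], [v_3], [v_4], [v_5], [v_6], [v_7], [v_8]
  1-simplices (27): (27 of them)
  2-simplices (18): (18 of them)

giving chain groups C_0 ≅ Z^9, C_1 ≅ Z^27, C_2 ≅ Z^18.

∂_1: C_1 → C_0 maps an edge to its endpoints' difference, ∂[p,q] = q − p. For instance
  ∂[v_1,v_3] = [v_3] − [v_1].
The resulting 9×27 matrix has rank 8, and its Smith normal form has invariant factors (1,1,1,1,1,1,1,1).

∂_2: C_2 → C_1 acts by ∂[p,q,r] = [q,r] − [p,r] + [p,q]. For instance
  ∂[v_2,v_7,v_8] = [v_7,v_8] − [v_2,v_8] + [v_2,v_7],
  ∂[v_3,v_7,v_8] = [v_7,v_8] − [v_3,v_8] + [v_3,v_7].
This gives a 27×18 integer matrix of rank 18; reducing to Smith normal form yields diagonal entries (1,1,1,1,1,1,1,1,1,1,1,1,1,1,1,1,1,2).

Computing H_k = (kernel of ∂_k) / (image of ∂_{k+1}):

  H_0: rank C_0 − rank ∂_1 = 9 − 8 = 1, and the invariant factors of ∂_1 are all 1, so H_0 = Z.
  H_1: rank ker ∂_1 − rank ∂_2 = (27 − 8) − 18 = 1, and ∂_2 has invariant factor 2 > 1, so H_1 = Z ⊕ Z/2Z.
  H_2: rank ker ∂_2 − rank ∂_3 = (18 − 18) − 0 = 0, and there is no ∂_3, so H_2 = 0.

H_0 = Z,  H_1 = Z ⊕ Z/2Z,  H_2 = 0.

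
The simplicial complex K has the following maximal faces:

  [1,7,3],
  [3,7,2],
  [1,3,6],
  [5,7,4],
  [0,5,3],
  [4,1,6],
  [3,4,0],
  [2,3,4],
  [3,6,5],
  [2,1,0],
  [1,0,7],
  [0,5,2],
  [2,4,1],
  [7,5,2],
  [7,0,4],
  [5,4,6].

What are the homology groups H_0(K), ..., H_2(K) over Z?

H_0 ≅ Z,  H_1 ≅ Z^2,  H_2 ≅ Z.

Order the vertices as 0 < 1 < 2 < 3 < 4 < 5 < 6 < 7. Listing each simplex with vertices in this order, K has dimension 2 with simplices:

  0-simplices (8): [0], [1], [2], [3], [4], [5], [6], [7]
  1-simplices (24): (24 of them)
  2-simplices (16): [0,1,2], [0,1,7], [0,2,5], [0,3,4], [0,3,5], [0,4,7], [1,2,4], [1,3,6], [1,3,7], [1,4,6], [2,3,4], [2,3,7], [2,5,7], [3,5,6], [4,5,6], [4,5,7]

Hence C_0 ≅ Z^8, C_1 ≅ Z^24, C_2 ≅ Z^16.

∂_1: C_1 → C_0 is given by ∂[p,q] = [q] − [p].
This gives a 8×24 integer matrix of rank 7; reducing to Smith normal form yields diagonal entries (1,1,1,1,1,1,1).

The boundary map ∂_2: C_2 → C_1 acts by ∂[p,q,r] = [q,r] − [p,r] + [p,q]. For instance
  ∂[0,3,4] = [3,4] − [0,4] + [0,3],
  ∂[0,2,5] = [2,5] − [0,5] + [0,2].
The resulting 24×16 matrix has rank 15, and its Smith normal form has invariant factors (1,1,1,1,1,1,1,1,1,1,1,1,1,1,1).

Computing H_k = (kernel of ∂_k) / (image of ∂_{k+1}):

  H_0: rank C_0 − rank ∂_1 = 8 − 7 = 1, and the invariant factors of ∂_1 are all 1, so H_0 ≅ Z.
  H_1: rank ker ∂_1 − rank ∂_2 = (24 − 7) − 15 = 2, and the invariant factors of ∂_2 are all 1, so H_1 ≅ Z^2.
  H_2: rank ker ∂_2 − rank ∂_3 = (16 − 15) − 0 = 1, and there is no ∂_3, so H_2 ≅ Z.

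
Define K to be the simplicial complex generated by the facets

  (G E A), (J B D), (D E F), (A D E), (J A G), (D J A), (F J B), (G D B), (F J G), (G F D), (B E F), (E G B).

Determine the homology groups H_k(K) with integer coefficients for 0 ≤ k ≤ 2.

H_0 ≅ Z,  H_1 ≅ Z/2,  H_2 = 0.

Order the vertices as A < B < D < E < F < G < J. Listing each simplex with vertices in this order, K has dimension 2 with simplices:

  0-simplices (7): A, B, D, E, F, G, J
  1-simplices (18): AD, AE, AG, AJ, BD, BE, BF, BG, BJ, DE, DF, DG, DJ, EF, EG, FG, FJ, GJ
  2-simplices (12): ADE, ADJ, AEG, AGJ, BDG, BDJ, BEF, BEG, BFJ, DEF, DFG, FGJ

giving chain groups C_0 ≅ Z^7, C_1 ≅ Z^18, C_2 ≅ Z^12.

The boundary map ∂_1: C_1 → C_0 sends each edge [p,q] (with p < q) to q − p. For instance
  ∂FG = G − F.
The 7×18 boundary matrix has rank 6 and Smith normal form diag(1,1,1,1,1,1).

The boundary map ∂_2: C_2 → C_1 maps a triangle to the signed sum of its edges. For instance
  ∂AGJ = GJ − AJ + AG,
  ∂BEG = EG − BG + BE.
As a 18×12 matrix over Z this has rank 12, with invariant factors (1,1,1,1,1,1,1,1,1,1,1,2).

Computing H_k = (kernel of ∂_k) / (image of ∂_{k+1}):

  H_0: rank C_0 − rank ∂_1 = 7 − 6 = 1, and the invariant factors of ∂_1 are all 1, so H_0 = Z.
  H_1: rank ker ∂_1 − rank ∂_2 = (18 − 6) − 12 = 0, and ∂_2 has invariant factor 2 > 1, so H_1 = Z/2.
  H_2: rank ker ∂_2 − rank ∂_3 = (12 − 12) − 0 = 0, and there is no ∂_3, so H_2 = 0.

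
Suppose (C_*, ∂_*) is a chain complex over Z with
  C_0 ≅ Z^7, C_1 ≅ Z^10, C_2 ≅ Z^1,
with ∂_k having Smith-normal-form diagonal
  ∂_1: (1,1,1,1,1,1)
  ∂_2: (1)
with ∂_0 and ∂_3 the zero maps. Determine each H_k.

H_0 ≅ Z,  H_1 ≅ Z^3,  H_2 = 0.

H_0: b_0 = 7 − 0 − 6 = 1; torsion from ∂_1 factors > 1: none. So H_0 ≅ Z.
H_1: b_1 = 10 − 6 − 1 = 3; torsion from ∂_2 factors > 1: none. So H_1 ≅ Z^3.
H_2: b_2 = 1 − 1 − 0 = 0; torsion from ∂_3 factors > 1: none. So H_2 ≅ 0.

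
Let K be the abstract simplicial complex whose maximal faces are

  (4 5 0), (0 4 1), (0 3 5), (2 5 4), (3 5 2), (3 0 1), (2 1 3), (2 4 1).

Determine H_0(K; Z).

H_0 = Z.

Take the total order 0 < 1 < 2 < 3 < 4 < 5 on the vertex set. Then K (dimension 2) consists of the simplices:

  0-simplices (6): [0], [1], [2], [3], [4], [5]
  1-simplices (12): [0,1], [0,3], [0,4], [0,5], [1,2], [1,3], [1,4], [2,3], [2,4], [2,5], [3,5], [4,5]
  2-simplices (8): [0,1,3], [0,1,4], [0,3,5], [0,4,5], [1,2,3], [1,2,4], [2,3,5], [2,4,5]

so the chain groups are C_0 ≅ Z^6, C_1 ≅ Z^12, C_2 ≅ Z^8.

Boundary ∂_1: C_1 → C_0 sends each edge [p,q] (with p < q) to q − p. For instance
  ∂[1,3] = [3] − [1].
This gives a 6×12 integer matrix of rank 5; reducing to Smith normal form yields diagonal entries (1,1,1,1,1).

∂_2: C_2 → C_1 sends each 2-simplex [p,q,r] to [q,r] − [p,r] + [p,q]. For instance
  ∂[0,1,4] = [1,4] − [0,4] + [0,1],
  ∂[0,1,3] = [1,3] − [0,3] + [0,1].
This gives a 12×8 integer matrix of rank 7; reducing to Smith normal form yields diagonal entries (1,1,1,1,1,1,1).

Now H_k = ker ∂_k / im ∂_{k+1}, so:

  H_0: rank C_0 − rank ∂_1 = 6 − 5 = 1, and the invariant factors of ∂_1 are all 1, so H_0 = Z.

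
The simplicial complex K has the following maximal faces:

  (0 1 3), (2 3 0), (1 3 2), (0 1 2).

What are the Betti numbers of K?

b_0 = 1, b_1 = 0, b_2 = 1.

Order the vertices as 0 < 1 < 2 < 3. Listing each simplex with vertices in this order, K has dimension 2 with simplices:

  0-simplices (4): [0], [1], [2], [3]
  1-simplices (6): [0,1], [0,2], [0,3], [1,2], [1,3], [2,3]
  2-simplices (4): [0,1,2], [0,1,3], [0,2,3], [1,2,3]

giving chain groups C_0 ≅ Z^4, C_1 ≅ Z^6, C_2 ≅ Z^4.

The boundary map ∂_1: C_1 → C_0 is given by ∂[p,q] = [q] − [p]. For instance
  ∂[0,2] = [2] − [0].
The 4×6 boundary matrix has rank 3 and Smith normal form diag(1,1,1).

Boundary ∂_2: C_2 → C_1 sends each 2-simplex [p,q,r] to [q,r] − [p,r] + [p,q]. For instance
  ∂[0,1,3] = [1,3] − [0,3] + [0,1],
  ∂[1,2,3] = [2,3] − [1,3] + [1,2].
As a 6×4 matrix over Z this has rank 3, with invariant factors (1,1,1).

From H_k ≅ ker(∂_k) / im(∂_{k+1}) we obtain:

  H_0: rank C_0 − rank ∂_1 = 4 − 3 = 1, and the invariant factors of ∂_1 are all 1, so H_0 ≅ Z.
  H_1: rank ker ∂_1 − rank ∂_2 = (6 − 3) − 3 = 0, and the invariant factors of ∂_2 are all 1, so H_1 ≅ 0.
  H_2: rank ker ∂_2 − rank ∂_3 = (4 − 3) − 0 = 1, and there is no ∂_3, so H_2 ≅ Z.

(K is a triangulation of the 2-sphere S^2.)

Hence the Betti numbers are b_0 = 1, b_1 = 0, b_2 = 1.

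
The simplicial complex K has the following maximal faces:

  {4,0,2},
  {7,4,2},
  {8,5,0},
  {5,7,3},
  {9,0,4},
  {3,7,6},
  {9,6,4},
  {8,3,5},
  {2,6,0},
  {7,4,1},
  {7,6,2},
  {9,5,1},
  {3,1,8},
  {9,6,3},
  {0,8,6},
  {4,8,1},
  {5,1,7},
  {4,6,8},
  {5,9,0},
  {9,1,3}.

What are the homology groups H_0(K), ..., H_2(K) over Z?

We work with the vertex ordering 0 < 1 < 2 < 3 < 4 < 5 < 6 < 7 < 8 < 9. The simplices of K, each written with vertices in increasing order, are:

  0-simplices (10): [0], [1], [2], [3], [4], [5], [6], [7], [8], [9]
  1-simplices (30): (30 of them)
  2-simplices (20): (20 of them)

giving chain groups C_0 ≅ Z^10, C_1 ≅ Z^30, C_2 ≅ Z^20.

Boundary ∂_1: C_1 → C_0 sends each edge [p,q] (with p < q) to q − p. For instance
  ∂[2,4] = [4] − [2].
The 10×30 boundary matrix has rank 9 and Smith normal form diag(1,1,1,1,1,1,1,1,1).

The boundary map ∂_2: C_2 → C_1 sends each 2-simplex [p,q,r] to [q,r] − [p,r] + [p,q]. For instance
  ∂[1,3,9] = [3,9] − [1,9] + [1,3],
  ∂[0,2,4] = [2,4] − [0,4] + [0,2].
This gives a 30×20 integer matrix of rank 20; reducing to Smith normal form yields diagonal entries (1,1,1,1,1,1,1,1,1,1,1,1,1,1,1,1,1,1,1,2).

Now H_k = ker ∂_k / im ∂_{k+1}, so:

  H_0: rank C_0 − rank ∂_1 = 10 − 9 = 1, and the invariant factors of ∂_1 are all 1, so H_0 ≅ Z.
  H_1: rank ker ∂_1 − rank ∂_2 = (30 − 9) − 20 = 1, and ∂_2 has invariant factor 2 > 1, so H_1 ≅ Z ⊕ Z/2Z.
  H_2: rank ker ∂_2 − rank ∂_3 = (20 − 20) − 0 = 0, and there is no ∂_3, so H_2 ≅ 0.

(K is a triangulation of the Klein bottle.)

H_0 ≅ Z,  H_1 ≅ Z ⊕ Z/2Z,  H_2 = 0.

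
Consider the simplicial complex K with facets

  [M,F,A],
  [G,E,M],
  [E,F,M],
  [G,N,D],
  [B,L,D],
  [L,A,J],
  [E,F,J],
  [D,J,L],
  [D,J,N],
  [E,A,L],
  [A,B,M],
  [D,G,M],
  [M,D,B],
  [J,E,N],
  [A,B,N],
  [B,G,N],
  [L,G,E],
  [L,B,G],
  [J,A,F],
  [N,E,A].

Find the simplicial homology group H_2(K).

H_2 = 0.

Take the total order A < B < D < E < F < G < J < L < M < N on the vertex set. Then K (dimension 2) consists of the simplices:

  0-simplices (10): A, B, D, E, F, G, J, L, M, N
  1-simplices (30): AB, AE, AF, AJ, AL, AM, AN, BD, BG, BL, BM, BN, DG, DJ, DL, DM, DN, EF, EG, EJ, EL, EM, EN, FJ, FM, GL, GM, GN, JL, JN
  2-simplices (20): ABM, ABN, AEL, AEN, AFJ, AFM, AJL, BDL, BDM, BGL, BGN, DGM, DGN, DJL, DJN, EFJ, EFM, EGL, EGM, EJN

Hence C_0 ≅ Z^10, C_1 ≅ Z^30, C_2 ≅ Z^20.

∂_1: C_1 → C_0 sends each edge [p,q] (with p < q) to q − p. For instance
  ∂GN = N − G.
The resulting 10×30 matrix has rank 9, and its Smith normal form has invariant factors (1,1,1,1,1,1,1,1,1).

The boundary map ∂_2: C_2 → C_1 maps a triangle to the signed sum of its edges. For instance
  ∂AJL = JL − AL + AJ,
  ∂EGL = GL − EL + EG.
As a 30×20 matrix over Z this has rank 20, with invariant factors (1,1,1,1,1,1,1,1,1,1,1,1,1,1,1,1,1,1,1,2).

Reading off H_k = ker ∂_k / im ∂_{k+1}:

  H_2: rank ker ∂_2 − rank ∂_3 = (20 − 20) − 0 = 0, and there is no ∂_3, so H_2 = 0.

(K is a triangulation of the Klein bottle.)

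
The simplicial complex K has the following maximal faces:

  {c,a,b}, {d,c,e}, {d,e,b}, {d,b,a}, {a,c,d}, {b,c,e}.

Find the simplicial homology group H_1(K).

H_1 ≅ 0.

Fix the vertex order a < b < c < d < e and write every simplex with vertices in increasing order. Then dim K = 2 and the simplices of K are:

  0-simplices (5): a, b, c, d, e
  1-simplices (9): ab, ac, ad, bc, bd, be, cd, ce, de
  2-simplices (6): abc, abd, acd, bce, bde, cde

Hence C_0 ≅ Z^5, C_1 ≅ Z^9, C_2 ≅ Z^6.

∂_1: C_1 → C_0 sends each edge [p,q] (with p < q) to q − p.
The 5×9 boundary matrix has rank 4 and Smith normal form diag(1,1,1,1).

The boundary map ∂_2: C_2 → C_1 sends each 2-simplex [p,q,r] to [q,r] − [p,r] + [p,q]. For instance
  ∂acd = cd − ad + ac,
  ∂bce = ce − be + bc.
The resulting 9×6 matrix has rank 5, and its Smith normal form has invariant factors (1,1,1,1,1).

Reading off H_k = ker ∂_k / im ∂_{k+1}:

  H_1: rank ker ∂_1 − rank ∂_2 = (9 − 4) − 5 = 0, and the invariant factors of ∂_2 are all 1, so H_1 ≅ 0.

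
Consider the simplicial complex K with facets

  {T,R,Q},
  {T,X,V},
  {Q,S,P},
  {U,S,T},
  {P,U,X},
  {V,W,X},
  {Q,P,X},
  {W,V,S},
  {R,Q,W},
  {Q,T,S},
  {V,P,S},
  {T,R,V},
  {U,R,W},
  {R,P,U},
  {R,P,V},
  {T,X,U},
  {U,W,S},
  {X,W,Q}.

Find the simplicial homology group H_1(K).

H_1 = Z^2.

Order the vertices as P < Q < R < S < T < U < V < W < X. Listing each simplex with vertices in this order, K has dimension 2 with simplices:

  0-simplices (9): P, Q, R, S, T, U, V, W, X
  1-simplices (27): PQ, PR, PS, PU, PV, PX, QR, QS, QT, QW, QX, RT, RU, RV, RW, ST, SU, SV, SW, TU, TV, TX, UW, UX, VW, VX, WX
  2-simplices (18): PQS, PQX, PRU, PRV, PSV, PUX, QRT, QRW, QST, QWX, RTV, RUW, STU, SUW, SVW, TUX, TVX, VWX

so the chain groups are C_0 ≅ Z^9, C_1 ≅ Z^27, C_2 ≅ Z^18.

Boundary ∂_1: C_1 → C_0 sends each edge [p,q] (with p < q) to q − p. For instance
  ∂VW = W − V.
This gives a 9×27 integer matrix of rank 8; reducing to Smith normal form yields diagonal entries (1,1,1,1,1,1,1,1).

The boundary map ∂_2: C_2 → C_1 sends each 2-simplex [p,q,r] to [q,r] − [p,r] + [p,q]. For instance
  ∂QST = ST − QT + QS,
  ∂PSV = SV − PV + PS.
This gives a 27×18 integer matrix of rank 17; reducing to Smith normal form yields diagonal entries (1,1,1,1,1,1,1,1,1,1,1,1,1,1,1,1,1).

From H_k ≅ ker(∂_k) / im(∂_{k+1}) we obtain:

  H_1: rank ker ∂_1 − rank ∂_2 = (27 − 8) − 17 = 2, and the invariant factors of ∂_2 are all 1, so H_1 ≅ Z^2.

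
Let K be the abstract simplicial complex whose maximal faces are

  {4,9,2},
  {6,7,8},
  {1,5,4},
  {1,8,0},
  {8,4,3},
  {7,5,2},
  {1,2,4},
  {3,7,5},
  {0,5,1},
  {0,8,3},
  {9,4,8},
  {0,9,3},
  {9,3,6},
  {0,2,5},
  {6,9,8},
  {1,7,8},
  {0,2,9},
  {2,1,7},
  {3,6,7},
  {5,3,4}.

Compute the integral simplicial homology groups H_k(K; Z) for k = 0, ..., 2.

Take the total order 0 < 1 < 2 < 3 < 4 < 5 < 6 < 7 < 8 < 9 on the vertex set. Then K (dimension 2) consists of the simplices:

  0-simplices (10): [0], [1], [2], [3], [4], [5], [6], [7], [8], [9]
  1-simplices (30): (30 of them)
  2-simplices (20): (20 of them)

so the chain groups are C_0 ≅ Z^10, C_1 ≅ Z^30, C_2 ≅ Z^20.

∂_1: C_1 → C_0 is given by ∂[p,q] = [q] − [p].
As a 10×30 matrix over Z this has rank 9, with invariant factors (1,1,1,1,1,1,1,1,1).

Boundary ∂_2: C_2 → C_1 maps a triangle to the signed sum of its edges. For instance
  ∂[0,2,5] = [2,5] − [0,5] + [0,2],
  ∂[1,7,8] = [7,8] − [1,8] + [1,7].
The 30×20 boundary matrix has rank 20 and Smith normal form diag(1,1,1,1,1,1,1,1,1,1,1,1,1,1,1,1,1,1,1,2).

Reading off H_k = ker ∂_k / im ∂_{k+1}:

  H_0: rank C_0 − rank ∂_1 = 10 − 9 = 1, and the invariant factors of ∂_1 are all 1, so H_0 = Z.
  H_1: rank ker ∂_1 − rank ∂_2 = (30 − 9) − 20 = 1, and ∂_2 has invariant factor 2 > 1, so H_1 = Z ⊕ Z/2Z.
  H_2: rank ker ∂_2 − rank ∂_3 = (20 − 20) − 0 = 0, and there is no ∂_3, so H_2 = 0.

As a check, the Euler characteristic is 10 − 30 + 20 = 0, which agrees with 1 − 1 + 0 = 0.

H_0 = Z,  H_1 = Z ⊕ Z/2Z,  H_2 = 0.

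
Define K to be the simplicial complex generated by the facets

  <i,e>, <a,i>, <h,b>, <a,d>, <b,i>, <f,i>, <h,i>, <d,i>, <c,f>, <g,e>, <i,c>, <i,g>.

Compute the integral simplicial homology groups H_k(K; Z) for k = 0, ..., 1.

K has 9 vertices, 12 edges.
rank ∂_0 = 0, rank ∂_1 = 8 ⇒ b_0 = 9 − 0 − 8 = 1; all invariant factors of ∂_1 are 1 so no torsion. So H_0 = Z.
rank ∂_1 = 8, rank ∂_2 = 0 ⇒ b_1 = 12 − 8 − 0 = 4. So H_1 = Z^4.

H_0 = Z,  H_1 = Z^4.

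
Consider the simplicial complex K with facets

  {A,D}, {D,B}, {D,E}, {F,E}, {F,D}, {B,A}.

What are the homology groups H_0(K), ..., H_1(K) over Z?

We work with the vertex ordering A < B < D < E < F. The simplices of K, each written with vertices in increasing order, are:

  0-simplices (5): A, B, D, E, F
  1-simplices (6): AB, AD, BD, DE, DF, EF

so the chain groups are C_0 ≅ Z^5, C_1 ≅ Z^6.

Boundary ∂_1: C_1 → C_0 sends each edge [p,q] (with p < q) to q − p. For instance
  ∂DF = F − D.
The 5×6 boundary matrix has rank 4 and Smith normal form diag(1,1,1,1).

Reading off H_k = ker ∂_k / im ∂_{k+1}:

  H_0: rank C_0 − rank ∂_1 = 5 − 4 = 1, and the invariant factors of ∂_1 are all 1, so H_0 = Z.
  H_1: rank ker ∂_1 − rank ∂_2 = (6 − 4) − 0 = 2, and there is no ∂_2, so H_1 = Z^2.

H_0 ≅ Z,  H_1 ≅ Z^2.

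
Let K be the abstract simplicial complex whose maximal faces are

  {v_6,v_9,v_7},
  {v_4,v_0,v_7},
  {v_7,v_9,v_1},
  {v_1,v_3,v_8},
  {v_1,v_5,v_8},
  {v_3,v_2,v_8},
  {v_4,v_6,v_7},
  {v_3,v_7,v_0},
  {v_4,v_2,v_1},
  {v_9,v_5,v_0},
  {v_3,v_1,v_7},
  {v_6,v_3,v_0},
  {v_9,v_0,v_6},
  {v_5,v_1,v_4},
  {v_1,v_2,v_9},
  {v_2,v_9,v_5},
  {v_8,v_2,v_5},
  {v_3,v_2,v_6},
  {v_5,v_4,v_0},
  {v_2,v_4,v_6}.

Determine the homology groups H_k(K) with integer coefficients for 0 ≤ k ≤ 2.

Fix the vertex order v_0 < v_1 < v_2 < v_3 < v_4 < v_5 < v_6 < v_7 < v_8 < v_9 and write every simplex with vertices in increasing order. Then dim K = 2 and the simplices of K are:

  0-simplices (10): [v_0], [v_1], [v_2], [v_3], [v_4], [v_5], [v_6], [v_7], [v_8], [v_9]
  1-simplices (30): (30 of them)
  2-simplices (20): (20 of them)

so the chain groups are C_0 ≅ Z^10, C_1 ≅ Z^30, C_2 ≅ Z^20.

The boundary map ∂_1: C_1 → C_0 sends each edge [p,q] (with p < q) to q − p.
The 10×30 boundary matrix has rank 9 and Smith normal form diag(1,1,1,1,1,1,1,1,1).

Boundary ∂_2: C_2 → C_1 acts by ∂[p,q,r] = [q,r] − [p,r] + [p,q]. For instance
  ∂[v_0,v_3,v_6] = [v_3,v_6] − [v_0,v_6] + [v_0,v_3],
  ∂[v_1,v_5,v_8] = [v_5,v_8] − [v_1,v_8] + [v_1,v_5].
The 30×20 boundary matrix has rank 20 and Smith normal form diag(1,1,1,1,1,1,1,1,1,1,1,1,1,1,1,1,1,1,1,2).

Now H_k = ker ∂_k / im ∂_{k+1}, so:

  H_0: rank C_0 − rank ∂_1 = 10 − 9 = 1, and the invariant factors of ∂_1 are all 1, so H_0 = Z.
  H_1: rank ker ∂_1 − rank ∂_2 = (30 − 9) − 20 = 1, and ∂_2 has invariant factor 2 > 1, so H_1 = Z × Z/2.
  H_2: rank ker ∂_2 − rank ∂_3 = (20 − 20) − 0 = 0, and there is no ∂_3, so H_2 = 0.

As a check, the Euler characteristic is 10 − 30 + 20 = 0, which agrees with 1 − 1 + 0 = 0.
(K is a triangulation of the Klein bottle.)

H_0 ≅ Z,  H_1 ≅ Z × Z/2,  H_2 = 0.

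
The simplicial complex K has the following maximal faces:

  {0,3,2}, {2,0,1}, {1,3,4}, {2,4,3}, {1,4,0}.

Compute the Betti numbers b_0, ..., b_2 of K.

Take the total order 0 < 1 < 2 < 3 < 4 on the vertex set. Then K (dimension 2) consists of the simplices:

  0-simplices (5): [0], [1], [2], [3], [4]
  1-simplices (10): [0,1], [0,2], [0,3], [0,4], [1,2], [1,3], [1,4], [2,3], [2,4], [3,4]
  2-simplices (5): [0,1,2], [0,1,4], [0,2,3], [1,3,4], [2,3,4]

so the chain groups are C_0 ≅ Z^5, C_1 ≅ Z^10, C_2 ≅ Z^5.

Boundary ∂_1: C_1 → C_0 sends each edge [p,q] (with p < q) to q − p. For instance
  ∂[2,3] = [3] − [2].
The resulting 5×10 matrix has rank 4, and its Smith normal form has invariant factors (1,1,1,1).

Boundary ∂_2: C_2 → C_1 acts by ∂[p,q,r] = [q,r] − [p,r] + [p,q]. For instance
  ∂[0,1,4] = [1,4] − [0,4] + [0,1],
  ∂[0,2,3] = [2,3] − [0,3] + [0,2].
The 10×5 boundary matrix has rank 5 and Smith normal form diag(1,1,1,1,1).

Reading off H_k = ker ∂_k / im ∂_{k+1}:

  H_0: rank C_0 − rank ∂_1 = 5 − 4 = 1, and the invariant factors of ∂_1 are all 1, so H_0 = Z.
  H_1: rank ker ∂_1 − rank ∂_2 = (10 − 4) − 5 = 1, and the invariant factors of ∂_2 are all 1, so H_1 = Z.
  H_2: rank ker ∂_2 − rank ∂_3 = (5 − 5) − 0 = 0, and there is no ∂_3, so H_2 = 0.

As a check, the Euler characteristic is 5 − 10 + 5 = 0, which agrees with 1 − 1 + 0 = 0.
(K is a triangulation of the Möbius band.)

Hence the Betti numbers are b_0 = 1, b_1 = 1, b_2 = 0.

b_0 = 1, b_1 = 1, b_2 = 0.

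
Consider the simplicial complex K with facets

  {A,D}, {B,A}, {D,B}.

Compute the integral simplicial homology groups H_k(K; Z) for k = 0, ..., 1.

Take the total order A < B < D on the vertex set. Then K (dimension 1) consists of the simplices:

  0-simplices (3): A, B, D
  1-simplices (3): AB, AD, BD

so the chain groups are C_0 ≅ Z^3, C_1 ≅ Z^3.

Boundary ∂_1: C_1 → C_0 is given by ∂[p,q] = [q] − [p]. For instance
  ∂AB = B − A.
As a 3×3 matrix over Z this has rank 2, with invariant factors (1,1).

Now H_k = ker ∂_k / im ∂_{k+1}, so:

  H_0: rank C_0 − rank ∂_1 = 3 − 2 = 1, and the invariant factors of ∂_1 are all 1, so H_0 ≅ Z.
  H_1: rank ker ∂_1 − rank ∂_2 = (3 − 2) − 0 = 1, and there is no ∂_2, so H_1 ≅ Z.

H_0 = Z,  H_1 = Z.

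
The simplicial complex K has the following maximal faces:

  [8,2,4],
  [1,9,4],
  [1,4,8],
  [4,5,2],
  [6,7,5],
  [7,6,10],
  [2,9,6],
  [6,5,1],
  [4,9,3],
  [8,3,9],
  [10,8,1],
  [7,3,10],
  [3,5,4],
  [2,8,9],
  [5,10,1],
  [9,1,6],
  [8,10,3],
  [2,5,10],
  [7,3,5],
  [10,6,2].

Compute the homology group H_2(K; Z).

We work with the vertex ordering 1 < 2 < 3 < 4 < 5 < 6 < 7 < 8 < 9 < 10. The simplices of K, each written with vertices in increasing order, are:

  0-simplices (10): [1], [2], [3], [4], [5], [6], [7], [8], [9], [10]
  1-simplices (30): (30 of them)
  2-simplices (20): (20 of them)

giving chain groups C_0 ≅ Z^10, C_1 ≅ Z^30, C_2 ≅ Z^20.

∂_1: C_1 → C_0 maps an edge to its endpoints' difference, ∂[p,q] = q − p. For instance
  ∂[6,9] = [9] − [6].
The 10×30 boundary matrix has rank 9 and Smith normal form diag(1,1,1,1,1,1,1,1,1).

∂_2: C_2 → C_1 sends each 2-simplex [p,q,r] to [q,r] − [p,r] + [p,q]. For instance
  ∂[1,5,10] = [5,10] − [1,10] + [1,5],
  ∂[2,8,9] = [8,9] − [2,9] + [2,8].
The 30×20 boundary matrix has rank 20 and Smith normal form diag(1,1,1,1,1,1,1,1,1,1,1,1,1,1,1,1,1,1,1,2).

Now H_k = ker ∂_k / im ∂_{k+1}, so:

  H_2: rank ker ∂_2 − rank ∂_3 = (20 − 20) − 0 = 0, and there is no ∂_3, so H_2 = 0.

(K is a triangulation of the Klein bottle.)

H_2 ≅ 0.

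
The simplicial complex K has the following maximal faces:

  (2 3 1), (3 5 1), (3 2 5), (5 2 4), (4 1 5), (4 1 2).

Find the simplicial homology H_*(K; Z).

H_0 ≅ Z,  H_1 = 0,  H_2 ≅ Z.

Order the vertices as 1 < 2 < 3 < 4 < 5. Listing each simplex with vertices in this order, K has dimension 2 with simplices:

  0-simplices (5): [1], [2], [3], [4], [5]
  1-simplices (9): [1,2], [1,3], [1,4], [1,5], [2,3], [2,4], [2,5], [3,5], [4,5]
  2-simplices (6): [1,2,3], [1,2,4], [1,3,5], [1,4,5], [2,3,5], [2,4,5]

Hence C_0 ≅ Z^5, C_1 ≅ Z^9, C_2 ≅ Z^6.

Boundary ∂_1: C_1 → C_0 maps an edge to its endpoints' difference, ∂[p,q] = q − p. For instance
  ∂[2,4] = [4] − [2].
The 5×9 boundary matrix has rank 4 and Smith normal form diag(1,1,1,1).

∂_2: C_2 → C_1 sends each 2-simplex [p,q,r] to [q,r] − [p,r] + [p,q]. For instance
  ∂[2,4,5] = [4,5] − [2,5] + [2,4],
  ∂[1,2,4] = [2,4] − [1,4] + [1,2].
The resulting 9×6 matrix has rank 5, and its Smith normal form has invariant factors (1,1,1,1,1).

From H_k ≅ ker(∂_k) / im(∂_{k+1}) we obtain:

  H_0: rank C_0 − rank ∂_1 = 5 − 4 = 1, and the invariant factors of ∂_1 are all 1, so H_0 = Z.
  H_1: rank ker ∂_1 − rank ∂_2 = (9 − 4) − 5 = 0, and the invariant factors of ∂_2 are all 1, so H_1 = 0.
  H_2: rank ker ∂_2 − rank ∂_3 = (6 − 5) − 0 = 1, and there is no ∂_3, so H_2 = Z.

(K is a triangulation of the 2-sphere S^2.)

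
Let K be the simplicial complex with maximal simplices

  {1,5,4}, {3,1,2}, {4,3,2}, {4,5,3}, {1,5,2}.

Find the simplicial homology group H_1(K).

Fix the vertex order 1 < 2 < 3 < 4 < 5 and write every simplex with vertices in increasing order. Then dim K = 2 and the simplices of K are:

  0-simplices (5): [1], [2], [3], [4], [5]
  1-simplices (10): [1,2], [1,3], [1,4], [1,5], [2,3], [2,4], [2,5], [3,4], [3,5], [4,5]
  2-simplices (5): [1,2,3], [1,2,5], [1,4,5], [2,3,4], [3,4,5]

so the chain groups are C_0 ≅ Z^5, C_1 ≅ Z^10, C_2 ≅ Z^5.

The boundary map ∂_1: C_1 → C_0 sends each edge [p,q] (with p < q) to q − p.
The 5×10 boundary matrix has rank 4 and Smith normal form diag(1,1,1,1).

The boundary map ∂_2: C_2 → C_1 acts by ∂[p,q,r] = [q,r] − [p,r] + [p,q]. For instance
  ∂[1,2,5] = [2,5] − [1,5] + [1,2],
  ∂[2,3,4] = [3,4] − [2,4] + [2,3].
This gives a 10×5 integer matrix of rank 5; reducing to Smith normal form yields diagonal entries (1,1,1,1,1).

From H_k ≅ ker(∂_k) / im(∂_{k+1}) we obtain:

  H_1: rank ker ∂_1 − rank ∂_2 = (10 − 4) − 5 = 1, and the invariant factors of ∂_2 are all 1, so H_1 = Z.

H_1 = Z.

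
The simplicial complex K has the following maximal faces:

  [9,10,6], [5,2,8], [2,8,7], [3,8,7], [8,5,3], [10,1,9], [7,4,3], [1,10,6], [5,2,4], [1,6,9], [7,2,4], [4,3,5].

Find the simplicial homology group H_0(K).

H_0 ≅ Z^2.

We work with the vertex ordering 1 < 2 < 3 < 4 < 5 < 6 < 7 < 8 < 9 < 10. The simplices of K, each written with vertices in increasing order, are:

  0-simplices (10): [1], [2], [3], [4], [5], [6], [7], [8], [9], [10]
  1-simplices (18): [1,6], [1,9], [1,10], [2,4], [2,5], [2,7], [2,8], [3,4], [3,5], [3,7], [3,8], [4,5], [4,7], [5,8], [6,9], [6,10], [7,8], [9,10]
  2-simplices (12): [1,6,9], [1,6,10], [1,9,10], [2,4,5], [2,4,7], [2,5,8], [2,7,8], [3,4,5], [3,4,7], [3,5,8], [3,7,8], [6,9,10]

giving chain groups C_0 ≅ Z^10, C_1 ≅ Z^18, C_2 ≅ Z^12.

∂_1: C_1 → C_0 is given by ∂[p,q] = [q] − [p]. For instance
  ∂[6,10] = [10] − [6].
The 10×18 boundary matrix has rank 8 and Smith normal form diag(1,1,1,1,1,1,1,1).

The boundary map ∂_2: C_2 → C_1 maps a triangle to the signed sum of its edges. For instance
  ∂[2,7,8] = [7,8] − [2,8] + [2,7],
  ∂[3,7,8] = [7,8] − [3,8] + [3,7].
The 18×12 boundary matrix has rank 10 and Smith normal form diag(1,1,1,1,1,1,1,1,1,1).

Reading off H_k = ker ∂_k / im ∂_{k+1}:

  H_0: rank C_0 − rank ∂_1 = 10 − 8 = 2, and the invariant factors of ∂_1 are all 1, so H_0 ≅ Z^2.

(K is a triangulation of the disjoint union of the 2-sphere S^2 and the 2-sphere S^2.)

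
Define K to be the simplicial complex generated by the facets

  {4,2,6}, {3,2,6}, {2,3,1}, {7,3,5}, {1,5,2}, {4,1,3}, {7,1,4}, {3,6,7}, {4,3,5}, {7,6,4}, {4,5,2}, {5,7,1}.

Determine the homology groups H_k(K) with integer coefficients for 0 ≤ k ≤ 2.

Fix the vertex order 1 < 2 < 3 < 4 < 5 < 6 < 7 and write every simplex with vertices in increasing order. Then dim K = 2 and the simplices of K are:

  0-simplices (7): [1], [2], [3], [4], [5], [6], [7]
  1-simplices (18): [1,2], [1,3], [1,4], [1,5], [1,7], [2,3], [2,4], [2,5], [2,6], [3,4], [3,5], [3,6], [3,7], [4,5], [4,6], [4,7], [5,7], [6,7]
  2-simplices (12): [1,2,3], [1,2,5], [1,3,4], [1,4,7], [1,5,7], [2,3,6], [2,4,5], [2,4,6], [3,4,5], [3,5,7], [3,6,7], [4,6,7]

giving chain groups C_0 ≅ Z^7, C_1 ≅ Z^18, C_2 ≅ Z^12.

Boundary ∂_1: C_1 → C_0 is given by ∂[p,q] = [q] − [p]. For instance
  ∂[1,4] = [4] − [1].
As a 7×18 matrix over Z this has rank 6, with invariant factors (1,1,1,1,1,1).

The boundary map ∂_2: C_2 → C_1 maps a triangle to the signed sum of its edges. For instance
  ∂[1,4,7] = [4,7] − [1,7] + [1,4],
  ∂[3,4,5] = [4,5] − [3,5] + [3,4].
As a 18×12 matrix over Z this has rank 12, with invariant factors (1,1,1,1,1,1,1,1,1,1,1,2).

From H_k ≅ ker(∂_k) / im(∂_{k+1}) we obtain:

  H_0: rank C_0 − rank ∂_1 = 7 − 6 = 1, and the invariant factors of ∂_1 are all 1, so H_0 = Z.
  H_1: rank ker ∂_1 − rank ∂_2 = (18 − 6) − 12 = 0, and ∂_2 has invariant factor 2 > 1, so H_1 = Z/2.
  H_2: rank ker ∂_2 − rank ∂_3 = (12 − 12) − 0 = 0, and there is no ∂_3, so H_2 = 0.

As a check, the Euler characteristic is 7 − 18 + 12 = 1, which agrees with 1 − 0 + 0 = 1.
(K is a triangulation of the real projective plane RP^2.)

H_0 ≅ Z,  H_1 ≅ Z/2,  H_2 = 0.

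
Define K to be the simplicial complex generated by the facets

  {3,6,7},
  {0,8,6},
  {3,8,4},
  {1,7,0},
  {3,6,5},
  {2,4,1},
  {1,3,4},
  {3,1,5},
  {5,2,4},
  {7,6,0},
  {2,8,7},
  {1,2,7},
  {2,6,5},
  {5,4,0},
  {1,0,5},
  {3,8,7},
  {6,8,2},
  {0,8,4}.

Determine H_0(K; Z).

H_0 = Z.

Take the total order 0 < 1 < 2 < 3 < 4 < 5 < 6 < 7 < 8 on the vertex set. Then K (dimension 2) consists of the simplices:

  0-simplices (9): [0], [1], [2], [3], [4], [5], [6], [7], [8]
  1-simplices (27): (27 of them)
  2-simplices (18): [0,1,5], [0,1,7], [0,4,5], [0,4,8], [0,6,7], [0,6,8], [1,2,4], [1,2,7], [1,3,4], [1,3,5], [2,4,5], [2,5,6], [2,6,8], [2,7,8], [3,4,8], [3,5,6], [3,6,7], [3,7,8]

so the chain groups are C_0 ≅ Z^9, C_1 ≅ Z^27, C_2 ≅ Z^18.

Boundary ∂_1: C_1 → C_0 is given by ∂[p,q] = [q] − [p]. For instance
  ∂[4,8] = [8] − [4].
The 9×27 boundary matrix has rank 8 and Smith normal form diag(1,1,1,1,1,1,1,1).

The boundary map ∂_2: C_2 → C_1 maps a triangle to the signed sum of its edges. For instance
  ∂[0,1,5] = [1,5] − [0,5] + [0,1],
  ∂[1,2,4] = [2,4] − [1,4] + [1,2].
This gives a 27×18 integer matrix of rank 18; reducing to Smith normal form yields diagonal entries (1,1,1,1,1,1,1,1,1,1,1,1,1,1,1,1,1,2).

Reading off H_k = ker ∂_k / im ∂_{k+1}:

  H_0: rank C_0 − rank ∂_1 = 9 − 8 = 1, and the invariant factors of ∂_1 are all 1, so H_0 ≅ Z.

(K is a triangulation of the Klein bottle.)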